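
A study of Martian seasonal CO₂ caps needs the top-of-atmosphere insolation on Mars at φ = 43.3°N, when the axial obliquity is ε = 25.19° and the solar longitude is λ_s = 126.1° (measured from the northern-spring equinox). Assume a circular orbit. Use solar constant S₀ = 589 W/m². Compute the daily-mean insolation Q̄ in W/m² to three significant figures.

Solar declination: sin δ = sin ε · sin λ_s = sin 25.19° × sin 126.1° = 0.34390, so δ = +20.115°.
cos H₀ = −tan(+43.3°) tan(+20.115°) = -0.3451, H₀ = 1.9232 rad.
Bracket: H₀ sin φ sin δ + cos φ cos δ sin H₀ = 1.9232×0.68582×0.34390 + 0.72777×0.93901×0.93856 = 0.453593 + 0.641396 = 1.094989.
Q̄ = (S₀/π) × [bracket] = (589/π) × 1.094989 = 205.3 W/m².

Q̄ ≈ 205 W/m²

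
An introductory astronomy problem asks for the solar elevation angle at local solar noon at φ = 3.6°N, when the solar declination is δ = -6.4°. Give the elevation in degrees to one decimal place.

80.0°

At local noon the hour angle is zero, so the zenith angle equals |φ − δ| = |+3.6° − (-6.400°)| = 10.000°.
Elevation = 90° − 10.000° = 80.0°.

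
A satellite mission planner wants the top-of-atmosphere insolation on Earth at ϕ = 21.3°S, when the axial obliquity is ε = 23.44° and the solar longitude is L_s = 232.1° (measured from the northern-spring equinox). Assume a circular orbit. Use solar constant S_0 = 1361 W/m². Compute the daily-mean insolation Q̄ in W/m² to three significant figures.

Solar declination: sin δ = sin ε · sin L_s = sin 23.44° × sin 232.1° = -0.31389, so δ = -18.294°.
cos h₀ = −tan(-21.3°) tan(-18.294°) = -0.1289, h₀ = 1.7001 rad.
Bracket: h₀ sin ϕ sin δ + cos ϕ cos δ sin h₀ = 1.7001×-0.36325×-0.31389 + 0.93169×0.94946×0.99166 = 0.193846 + 0.877225 = 1.071071.
Q̄ = (S_0/π) × [bracket] = (1361/π) × 1.071071 = 464.0 W/m².

Q̄ ≈ 464 W/m²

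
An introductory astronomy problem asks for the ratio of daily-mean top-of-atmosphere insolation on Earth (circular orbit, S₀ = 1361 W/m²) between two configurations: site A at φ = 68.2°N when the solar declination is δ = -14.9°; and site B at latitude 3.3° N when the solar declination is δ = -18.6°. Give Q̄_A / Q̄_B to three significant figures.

Q̄_A / Q̄_B ≈ 0.0727

— Configuration A (φ=+68.2°):
cos H₀ = −tan(+68.2°) tan(-14.900°) = 0.6652, H₀ = 0.8430 rad.
Bracket: H₀ sin φ sin δ + cos φ cos δ sin H₀ = 0.8430×0.92849×-0.25713 + 0.37137×0.96638×0.74662 = -0.201260 + 0.267950 = 0.066690.
Q̄ = (S₀/π) × [bracket] = (1361/π) × 0.066690 = 28.891 W/m².
— Configuration B (φ=+3.3°):
cos H₀ = −tan(+3.3°) tan(-18.600°) = 0.0194, H₀ = 1.5514 rad.
Bracket: H₀ sin φ sin δ + cos φ cos δ sin H₀ = 1.5514×0.05756×-0.31896 + 0.99834×0.94777×0.99981 = -0.028483 + 0.946017 = 0.917534.
Q̄ = (S₀/π) × [bracket] = (1361/π) × 0.917534 = 397.49 W/m².
Ratio Q̄_A / Q̄_B = 28.891 / 397.49 = 0.07268.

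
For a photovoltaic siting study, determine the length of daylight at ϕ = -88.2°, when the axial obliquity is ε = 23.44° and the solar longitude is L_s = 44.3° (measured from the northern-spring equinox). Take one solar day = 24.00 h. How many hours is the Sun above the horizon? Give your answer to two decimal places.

Solar declination: sin δ = sin ε · sin L_s = sin 23.44° × sin 44.3° = 0.27782, so δ = +16.130°.
cos h₀ = −tan ϕ · tan δ = 9.2027 ≥ 1, so the Sun never rises (polar night) and h₀ = 0.
Daylight = 2h₀/(2π) × 24.00 h = (0.0000/π) × 24.00 = 0.00 h.

0.00 h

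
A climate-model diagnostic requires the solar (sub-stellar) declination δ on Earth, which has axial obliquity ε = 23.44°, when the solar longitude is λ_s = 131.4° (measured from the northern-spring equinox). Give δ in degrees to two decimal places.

sin δ = sin ε · sin λ_s = sin 23.44° × sin 131.4° = 0.298386.
δ = arcsin(0.298386) = +17.36°.

δ = +17.36°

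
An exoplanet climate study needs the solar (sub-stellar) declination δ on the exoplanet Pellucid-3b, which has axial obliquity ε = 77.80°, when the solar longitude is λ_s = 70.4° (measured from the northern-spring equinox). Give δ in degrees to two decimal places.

δ = +67.04°

sin δ = sin ε · sin λ_s = sin 77.80° × sin 70.4° = 0.920782.
δ = arcsin(0.920782) = +67.04°.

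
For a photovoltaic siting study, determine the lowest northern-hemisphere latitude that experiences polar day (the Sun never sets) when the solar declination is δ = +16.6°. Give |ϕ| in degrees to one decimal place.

Polar day requires cos h₀ = −tan ϕ tan δ ≤ −1, i.e. tan ϕ tan δ ≥ 1.
The boundary is |tan ϕ| · |tan δ| = 1, so |ϕ| = 90° − |δ| = 90° − 16.6° = 73.4° in the northern hemisphere.

|ϕ| = 73.4°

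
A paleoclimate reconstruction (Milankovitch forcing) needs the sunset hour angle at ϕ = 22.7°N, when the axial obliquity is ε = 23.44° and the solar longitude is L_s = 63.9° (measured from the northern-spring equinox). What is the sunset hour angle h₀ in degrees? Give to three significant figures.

h₀ = 99.2°

Solar declination: sin δ = sin ε · sin L_s = sin 23.44° × sin 63.9° = 0.35723, so δ = +20.930°.
cos h₀ = −tan ϕ · tan δ = −tan(+22.7°) × tan(+20.930°) = -0.1600, so h₀ = 1.7315 rad = 99.21°.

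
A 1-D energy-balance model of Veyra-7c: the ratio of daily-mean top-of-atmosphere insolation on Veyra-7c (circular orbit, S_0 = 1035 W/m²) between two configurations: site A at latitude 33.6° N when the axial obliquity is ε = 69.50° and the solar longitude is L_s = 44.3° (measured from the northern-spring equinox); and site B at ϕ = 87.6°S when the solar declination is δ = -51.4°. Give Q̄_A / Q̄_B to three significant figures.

Q̄_A / Q̄_B ≈ 0.532

— Configuration A (ϕ=+33.6°):
Solar declination: sin δ = sin ε · sin L_s = sin 69.50° × sin 44.3° = 0.65419, so δ = +40.858°.
cos h₀ = −tan(+33.6°) tan(+40.858°) = -0.5747, h₀ = 2.1830 rad.
Bracket: h₀ sin ϕ sin δ + cos ϕ cos δ sin h₀ = 2.1830×0.55339×0.65419 + 0.83292×0.75633×0.81839 = 0.790294 + 0.515555 = 1.305849.
Q̄ = (S_0/π) × [bracket] = (1035/π) × 1.305849 = 430.21 W/m².
— Configuration B (ϕ=-87.6°):
cos h₀ = −tan(-87.6°) tan(-51.400°) = -29.8880 ≤ −1 ⇒ polar day, h₀ = π.
Bracket: h₀ sin ϕ sin δ + cos ϕ cos δ sin h₀ = 3.1416×-0.99912×-0.78152 + 0.04188×0.62388×0.00000 = 2.453063 + 0.000000 = 2.453063.
Q̄ = (S_0/π) × [bracket] = (1035/π) × 2.453063 = 808.16 W/m².
Ratio Q̄_A / Q̄_B = 430.21 / 808.16 = 0.5323.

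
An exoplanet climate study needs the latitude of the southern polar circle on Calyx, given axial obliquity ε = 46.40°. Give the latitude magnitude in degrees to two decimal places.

43.60°

The polar circle is the lowest latitude that experiences at least one full rotation of continuous darkness at the northern-summer solstice; it lies at |φ| = 90° − ε = 90° − 46.40° = 43.60°.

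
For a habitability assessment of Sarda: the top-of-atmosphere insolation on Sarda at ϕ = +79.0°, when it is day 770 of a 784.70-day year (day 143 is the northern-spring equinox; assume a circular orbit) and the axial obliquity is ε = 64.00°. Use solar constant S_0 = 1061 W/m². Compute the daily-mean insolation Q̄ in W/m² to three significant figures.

Q̄ ≈ 0.00 W/m²

Solar longitude: L_s = 360° × (770 − 143)/784.70 = 287.651°.
sin δ = sin 64.00° × sin 287.651° = -0.85648, so δ = -58.923°.
cos h₀ = −tan(+79.0°) tan(-58.923°) = 8.5361 ≥ 1 ⇒ polar night, h₀ = 0 and Q̄ = 0.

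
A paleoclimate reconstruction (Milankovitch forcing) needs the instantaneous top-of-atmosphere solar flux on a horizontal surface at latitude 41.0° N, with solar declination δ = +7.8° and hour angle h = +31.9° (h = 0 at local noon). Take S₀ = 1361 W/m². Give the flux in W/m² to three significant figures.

985 W/m²

cos θ_z = sin φ sin δ + cos φ cos δ cos h = 0.089037 + 0.634799 = 0.723836.
Flux = S₀ · cos θ_z = 1361 × 0.723836 = 985.1 W/m².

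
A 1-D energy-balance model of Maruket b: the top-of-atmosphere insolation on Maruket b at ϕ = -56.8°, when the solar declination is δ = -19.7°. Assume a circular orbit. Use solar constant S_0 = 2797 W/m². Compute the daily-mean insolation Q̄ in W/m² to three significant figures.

Q̄ ≈ 924 W/m²

cos h₀ = −tan(-56.8°) tan(-19.700°) = -0.5472, h₀ = 2.1498 rad.
Bracket: h₀ sin ϕ sin δ + cos ϕ cos δ sin h₀ = 2.1498×-0.83676×-0.33710 + 0.54756×0.94147×0.83703 = 0.606398 + 0.431498 = 1.037896.
Q̄ = (S_0/π) × [bracket] = (2797/π) × 1.037896 = 924.1 W/m².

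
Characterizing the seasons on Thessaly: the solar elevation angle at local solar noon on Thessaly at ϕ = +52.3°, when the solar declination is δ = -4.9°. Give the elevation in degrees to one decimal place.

32.8°

At local noon the hour angle is zero, so the zenith angle equals |ϕ − δ| = |+52.3° − (-4.900°)| = 57.200°.
Elevation = 90° − 57.200° = 32.8°.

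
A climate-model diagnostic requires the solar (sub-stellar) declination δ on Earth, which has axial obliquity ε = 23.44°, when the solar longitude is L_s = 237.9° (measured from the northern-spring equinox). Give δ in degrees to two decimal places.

δ = -19.69°

sin δ = sin ε · sin L_s = sin 23.44° × sin 237.9° = -0.336975.
δ = arcsin(-0.336975) = -19.69°.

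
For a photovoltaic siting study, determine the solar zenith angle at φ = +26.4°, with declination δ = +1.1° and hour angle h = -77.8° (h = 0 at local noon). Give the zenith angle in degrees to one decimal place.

θ_z = 78.6°

cos θ_z = sin φ sin δ + cos φ cos δ cos h = 0.008536 + 0.189251 = 0.197787.
θ_z = arccos(0.197787) = 78.6°.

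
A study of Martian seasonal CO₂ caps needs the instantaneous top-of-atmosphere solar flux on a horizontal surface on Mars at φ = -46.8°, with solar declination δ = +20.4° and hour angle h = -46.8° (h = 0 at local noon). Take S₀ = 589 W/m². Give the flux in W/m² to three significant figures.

cos θ_z = sin φ sin δ + cos φ cos δ cos h = -0.254098 + 0.439215 = 0.185117.
Flux = S₀ · cos θ_z = 589 × 0.185117 = 109.0 W/m².

109 W/m²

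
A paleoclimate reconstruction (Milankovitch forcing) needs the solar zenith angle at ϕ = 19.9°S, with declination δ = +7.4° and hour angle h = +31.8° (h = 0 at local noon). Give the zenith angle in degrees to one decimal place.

θ_z = 41.5°

cos θ_z = sin ϕ sin δ + cos ϕ cos δ cos h = -0.043839 + 0.792488 = 0.748649.
θ_z = arccos(0.748649) = 41.5°.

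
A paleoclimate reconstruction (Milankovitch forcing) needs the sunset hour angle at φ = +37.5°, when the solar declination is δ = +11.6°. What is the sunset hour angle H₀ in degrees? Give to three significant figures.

cos H₀ = −tan φ · tan δ = −tan(+37.5°) × tan(+11.600°) = -0.1575, so H₀ = 1.7290 rad = 99.06°.

H₀ = 99.1°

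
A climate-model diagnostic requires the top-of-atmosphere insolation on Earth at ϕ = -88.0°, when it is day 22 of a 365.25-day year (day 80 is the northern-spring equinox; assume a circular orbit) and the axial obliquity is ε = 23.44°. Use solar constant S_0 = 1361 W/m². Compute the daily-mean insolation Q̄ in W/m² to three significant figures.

Q̄ ≈ 455 W/m²

Solar longitude: L_s = 360° × (22 − 80)/365.25 = -57.166°, i.e. -57.166° + 360° = 302.834°.
sin δ = sin 23.44° × sin 302.834° = -0.33424, so δ = -19.526°.
cos h₀ = −tan(-88.0°) tan(-19.526°) = -10.1555 ≤ −1 ⇒ polar day, h₀ = π.
Bracket: h₀ sin ϕ sin δ + cos ϕ cos δ sin h₀ = 3.1416×-0.99939×-0.33424 + 0.03490×0.94249×0.00000 = 1.049408 + 0.000000 = 1.049408.
Q̄ = (S_0/π) × [bracket] = (1361/π) × 1.049408 = 454.6 W/m².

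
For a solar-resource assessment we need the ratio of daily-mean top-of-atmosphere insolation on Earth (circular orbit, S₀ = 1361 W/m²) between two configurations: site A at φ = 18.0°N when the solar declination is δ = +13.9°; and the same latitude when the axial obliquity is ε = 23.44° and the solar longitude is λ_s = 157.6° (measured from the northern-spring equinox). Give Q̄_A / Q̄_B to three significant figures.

Q̄_A / Q̄_B ≈ 1.03

— Configuration A (φ=+18.0°):
cos H₀ = −tan(+18.0°) tan(+13.900°) = -0.0804, H₀ = 1.6513 rad.
Bracket: H₀ sin φ sin δ + cos φ cos δ sin H₀ = 1.6513×0.30902×0.24023 + 0.95106×0.97072×0.99676 = 0.122586 + 0.920222 = 1.042808.
Q̄ = (S₀/π) × [bracket] = (1361/π) × 1.042808 = 451.77 W/m².
— Configuration B (φ=+18.0°):
Solar declination: sin δ = sin ε · sin λ_s = sin 23.44° × sin 157.6° = 0.15159, so δ = +8.719°.
cos H₀ = −tan(+18.0°) tan(+8.719°) = -0.0498, H₀ = 1.6206 rad.
Bracket: H₀ sin φ sin δ + cos φ cos δ sin H₀ = 1.6206×0.30902×0.15159 + 0.95106×0.98844×0.99876 = 0.075916 + 0.938900 = 1.014816.
Q̄ = (S₀/π) × [bracket] = (1361/π) × 1.014816 = 439.64 W/m².
Ratio Q̄_A / Q̄_B = 451.77 / 439.64 = 1.028.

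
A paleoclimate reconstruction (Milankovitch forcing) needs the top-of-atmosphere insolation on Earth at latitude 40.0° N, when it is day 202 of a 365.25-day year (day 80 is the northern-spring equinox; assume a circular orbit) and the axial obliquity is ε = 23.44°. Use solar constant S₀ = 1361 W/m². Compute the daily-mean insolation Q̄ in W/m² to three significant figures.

Q̄ ≈ 477 W/m²

Solar longitude: λ_s = 360° × (202 − 80)/365.25 = 120.246°.
sin δ = sin 23.44° × sin 120.246° = 0.34364, so δ = +20.099°.
cos H₀ = −tan(+40.0°) tan(+20.099°) = -0.3070, H₀ = 1.8829 rad.
Bracket: H₀ sin φ sin δ + cos φ cos δ sin H₀ = 1.8829×0.64279×0.34364 + 0.76604×0.93910×0.95170 = 0.415911 + 0.684642 = 1.100553.
Q̄ = (S₀/π) × [bracket] = (1361/π) × 1.100553 = 476.8 W/m².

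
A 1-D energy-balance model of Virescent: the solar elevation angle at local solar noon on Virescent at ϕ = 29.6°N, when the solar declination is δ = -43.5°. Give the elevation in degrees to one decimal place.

At local noon the hour angle is zero, so the zenith angle equals |ϕ − δ| = |+29.6° − (-43.500°)| = 73.100°.
Elevation = 90° − 73.100° = 16.9°.

16.9°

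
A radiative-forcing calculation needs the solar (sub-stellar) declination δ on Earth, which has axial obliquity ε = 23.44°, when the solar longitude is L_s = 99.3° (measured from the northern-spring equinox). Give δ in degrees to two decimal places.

δ = +23.11°

sin δ = sin ε · sin L_s = sin 23.44° × sin 99.3° = 0.392560.
δ = arcsin(0.392560) = +23.11°.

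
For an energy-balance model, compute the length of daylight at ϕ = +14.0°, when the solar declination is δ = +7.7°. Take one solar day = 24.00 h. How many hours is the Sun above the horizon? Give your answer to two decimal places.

12.26 h

cos h₀ = −tan ϕ · tan δ = −tan(+14.0°) × tan(+7.700°) = -0.0337, so h₀ = 1.6045 rad = 91.93°.
Daylight = 2h₀/(2π) × 24.00 h = (1.6045/π) × 24.00 = 12.26 h.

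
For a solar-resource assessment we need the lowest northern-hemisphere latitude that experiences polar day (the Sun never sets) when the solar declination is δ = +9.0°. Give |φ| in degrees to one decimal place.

|φ| = 81.0°

Polar day requires cos H₀ = −tan φ tan δ ≤ −1, i.e. tan φ tan δ ≥ 1.
The boundary is |tan φ| · |tan δ| = 1, so |φ| = 90° − |δ| = 90° − 9.0° = 81.0° in the northern hemisphere.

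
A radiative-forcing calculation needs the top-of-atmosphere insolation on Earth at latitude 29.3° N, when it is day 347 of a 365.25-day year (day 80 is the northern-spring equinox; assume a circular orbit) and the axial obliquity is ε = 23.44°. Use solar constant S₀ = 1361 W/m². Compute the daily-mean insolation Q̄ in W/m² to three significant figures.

Solar longitude: λ_s = 360° × (347 − 80)/365.25 = 263.162°.
sin δ = sin 23.44° × sin 263.162° = -0.39496, so δ = -23.263°.
cos H₀ = −tan(+29.3°) tan(-23.263°) = 0.2413, H₀ = 1.3271 rad.
Bracket: H₀ sin φ sin δ + cos φ cos δ sin H₀ = 1.3271×0.48938×-0.39496 + 0.87207×0.91870×0.97046 = -0.256509 + 0.777504 = 0.520995.
Q̄ = (S₀/π) × [bracket] = (1361/π) × 0.520995 = 225.7 W/m².

Q̄ ≈ 226 W/m²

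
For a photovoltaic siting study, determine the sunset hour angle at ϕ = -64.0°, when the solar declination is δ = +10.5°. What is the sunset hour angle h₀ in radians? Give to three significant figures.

h₀ = 1.18 rad

cos h₀ = −tan ϕ · tan δ = −tan(-64.0°) × tan(+10.500°) = 0.3800, so h₀ = 1.1810 rad = 67.67°.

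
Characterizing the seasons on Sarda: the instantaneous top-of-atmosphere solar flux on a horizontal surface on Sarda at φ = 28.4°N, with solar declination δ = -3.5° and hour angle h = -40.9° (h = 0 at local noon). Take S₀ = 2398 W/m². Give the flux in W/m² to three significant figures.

cos θ_z = sin φ sin δ + cos φ cos δ cos h = -0.029036 + 0.663645 = 0.634609.
Flux = S₀ · cos θ_z = 2398 × 0.634609 = 1522 W/m².

1.52e+03 W/m²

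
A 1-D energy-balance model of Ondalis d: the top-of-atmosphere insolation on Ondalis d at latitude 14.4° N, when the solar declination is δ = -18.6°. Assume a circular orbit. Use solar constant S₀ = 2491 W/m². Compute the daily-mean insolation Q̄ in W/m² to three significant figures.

Q̄ ≈ 632 W/m²

cos H₀ = −tan(+14.4°) tan(-18.600°) = 0.0864, H₀ = 1.4843 rad.
Bracket: H₀ sin φ sin δ + cos φ cos δ sin H₀ = 1.4843×0.24869×-0.31896 + 0.96858×0.94777×0.99626 = -0.117738 + 0.914558 = 0.796820.
Q̄ = (S₀/π) × [bracket] = (2491/π) × 0.796820 = 631.8 W/m².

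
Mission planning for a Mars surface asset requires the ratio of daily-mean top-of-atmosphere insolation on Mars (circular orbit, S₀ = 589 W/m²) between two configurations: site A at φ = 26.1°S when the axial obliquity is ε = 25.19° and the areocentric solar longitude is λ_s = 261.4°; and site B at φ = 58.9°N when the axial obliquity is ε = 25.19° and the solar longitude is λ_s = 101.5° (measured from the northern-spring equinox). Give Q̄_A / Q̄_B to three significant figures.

— Configuration A (φ=-26.1°):
sin δ = sin 25.19° × sin 261.4° = -0.42084, so δ = -24.887°.
cos H₀ = −tan(-26.1°) tan(-24.887°) = -0.2273, H₀ = 1.8001 rad.
Bracket: H₀ sin φ sin δ + cos φ cos δ sin H₀ = 1.8001×-0.43994×-0.42084 + 0.89803×0.90714×0.97383 = 0.333278 + 0.793320 = 1.126598.
Q̄ = (S₀/π) × [bracket] = (589/π) × 1.126598 = 211.22 W/m².
— Configuration B (φ=+58.9°):
Solar declination: sin δ = sin ε · sin λ_s = sin 25.19° × sin 101.5° = 0.41708, so δ = +24.650°.
cos H₀ = −tan(+58.9°) tan(+24.650°) = -0.7607, H₀ = 2.4352 rad.
Bracket: H₀ sin φ sin δ + cos φ cos δ sin H₀ = 2.4352×0.85627×0.41708 + 0.51653×0.90887×0.64908 = 0.869691 + 0.304716 = 1.174407.
Q̄ = (S₀/π) × [bracket] = (589/π) × 1.174407 = 220.18 W/m².
Ratio Q̄_A / Q̄_B = 211.22 / 220.18 = 0.9593.

Q̄_A / Q̄_B ≈ 0.959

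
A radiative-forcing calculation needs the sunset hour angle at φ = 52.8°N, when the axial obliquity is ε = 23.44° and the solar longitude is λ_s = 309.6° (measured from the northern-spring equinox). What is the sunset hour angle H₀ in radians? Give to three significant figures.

Solar declination: sin δ = sin ε · sin λ_s = sin 23.44° × sin 309.6° = -0.30650, so δ = -17.849°.
cos H₀ = −tan φ · tan δ = −tan(+52.8°) × tan(-17.849°) = 0.4242, so H₀ = 1.1327 rad = 64.90°.

H₀ = 1.13 rad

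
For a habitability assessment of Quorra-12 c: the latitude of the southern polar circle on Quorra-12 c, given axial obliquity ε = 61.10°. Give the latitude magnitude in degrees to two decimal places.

The polar circle is the lowest latitude that experiences at least one full rotation of continuous darkness at the northern-summer solstice; it lies at |φ| = 90° − ε = 90° − 61.10° = 28.90°.

28.90°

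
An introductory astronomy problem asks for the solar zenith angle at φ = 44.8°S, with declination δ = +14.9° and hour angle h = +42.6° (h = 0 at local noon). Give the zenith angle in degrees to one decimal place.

cos θ_z = sin φ sin δ + cos φ cos δ cos h = -0.181185 + 0.504751 = 0.323566.
θ_z = arccos(0.323566) = 71.1°.

θ_z = 71.1°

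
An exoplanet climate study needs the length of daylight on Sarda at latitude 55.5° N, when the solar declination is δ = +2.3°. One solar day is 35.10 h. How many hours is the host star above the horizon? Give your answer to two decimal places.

18.20 h

cos H₀ = −tan φ · tan δ = −tan(+55.5°) × tan(+2.300°) = -0.0584, so H₀ = 1.6293 rad = 93.35°.
Daylight = 2H₀/(2π) × 35.10 h = (1.6293/π) × 35.10 = 18.20 h.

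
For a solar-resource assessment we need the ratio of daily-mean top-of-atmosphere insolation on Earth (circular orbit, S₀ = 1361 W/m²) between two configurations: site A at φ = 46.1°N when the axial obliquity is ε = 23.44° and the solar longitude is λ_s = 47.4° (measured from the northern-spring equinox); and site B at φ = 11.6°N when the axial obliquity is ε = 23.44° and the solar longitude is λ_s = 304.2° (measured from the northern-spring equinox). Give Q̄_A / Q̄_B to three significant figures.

Q̄_A / Q̄_B ≈ 1.25

— Configuration A (φ=+46.1°):
Solar declination: sin δ = sin ε · sin λ_s = sin 23.44° × sin 47.4° = 0.29281, so δ = +17.026°.
cos H₀ = −tan(+46.1°) tan(+17.026°) = -0.3182, H₀ = 1.8947 rad.
Bracket: H₀ sin φ sin δ + cos φ cos δ sin H₀ = 1.8947×0.72055×0.29281 + 0.69340×0.95617×0.94802 = 0.399752 + 0.628545 = 1.028297.
Q̄ = (S₀/π) × [bracket] = (1361/π) × 1.028297 = 445.48 W/m².
— Configuration B (φ=+11.6°):
Solar declination: sin δ = sin ε · sin λ_s = sin 23.44° × sin 304.2° = -0.32900, so δ = -19.208°.
cos H₀ = −tan(+11.6°) tan(-19.208°) = 0.0715, H₀ = 1.4992 rad.
Bracket: H₀ sin φ sin δ + cos φ cos δ sin H₀ = 1.4992×0.20108×-0.32900 + 0.97958×0.94433×0.99744 = -0.099180 + 0.922679 = 0.823499.
Q̄ = (S₀/π) × [bracket] = (1361/π) × 0.823499 = 356.76 W/m².
Ratio Q̄_A / Q̄_B = 445.48 / 356.76 = 1.249.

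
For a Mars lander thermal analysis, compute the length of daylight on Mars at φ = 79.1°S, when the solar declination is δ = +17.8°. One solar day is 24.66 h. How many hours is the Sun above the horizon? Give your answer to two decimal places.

0.00 h

cos H₀ = −tan φ · tan δ = 1.6673 ≥ 1, so the Sun never rises (polar night) and H₀ = 0.
Daylight = 2H₀/(2π) × 24.66 h = (0.0000/π) × 24.66 = 0.00 h.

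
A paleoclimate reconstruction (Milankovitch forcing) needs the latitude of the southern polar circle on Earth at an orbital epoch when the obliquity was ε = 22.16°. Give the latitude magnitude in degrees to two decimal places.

The polar circle is the lowest latitude that experiences at least one full rotation of continuous darkness at the northern-summer solstice; it lies at |φ| = 90° − ε = 90° − 22.16° = 67.84°.

67.84°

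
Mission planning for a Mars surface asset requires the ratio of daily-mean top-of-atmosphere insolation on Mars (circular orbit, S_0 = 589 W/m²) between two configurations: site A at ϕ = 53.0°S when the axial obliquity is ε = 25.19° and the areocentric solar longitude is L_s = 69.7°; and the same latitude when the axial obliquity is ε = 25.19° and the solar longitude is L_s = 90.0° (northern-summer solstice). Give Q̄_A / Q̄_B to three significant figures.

— Configuration A (ϕ=-53.0°):
sin δ = sin 25.19° × sin 69.7° = 0.39919, so δ = +23.527°.
cos h₀ = −tan(-53.0°) tan(+23.527°) = 0.5778, h₀ = 0.9548 rad.
Bracket: h₀ sin ϕ sin δ + cos ϕ cos δ sin h₀ = 0.9548×-0.79864×0.39919 + 0.60182×0.91687×0.81620 = -0.304399 + 0.450372 = 0.145973.
Q̄ = (S_0/π) × [bracket] = (589/π) × 0.145973 = 27.368 W/m².
— Configuration B (ϕ=-53.0°):
Solar declination: sin δ = sin ε · sin L_s = sin 25.19° × sin 90.0° = 0.42562, so δ = +25.190°.
cos h₀ = −tan(-53.0°) tan(+25.190°) = 0.6242, h₀ = 0.8967 rad.
Bracket: h₀ sin ϕ sin δ + cos ϕ cos δ sin h₀ = 0.8967×-0.79864×0.42562 + 0.60182×0.90490×0.78128 = -0.304804 + 0.425475 = 0.120671.
Q̄ = (S_0/π) × [bracket] = (589/π) × 0.120671 = 22.624 W/m².
Ratio Q̄_A / Q̄_B = 27.368 / 22.624 = 1.210.

Q̄_A / Q̄_B ≈ 1.21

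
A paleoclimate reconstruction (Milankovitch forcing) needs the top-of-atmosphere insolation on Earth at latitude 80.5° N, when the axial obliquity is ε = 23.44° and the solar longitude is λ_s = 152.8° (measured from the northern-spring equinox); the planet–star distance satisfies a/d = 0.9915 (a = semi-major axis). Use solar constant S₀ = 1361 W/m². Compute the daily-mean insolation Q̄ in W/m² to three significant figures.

Solar declination: sin δ = sin ε · sin λ_s = sin 23.44° × sin 152.8° = 0.18183, so δ = +10.476°.
cos H₀ = −tan(+80.5°) tan(+10.476°) = -1.1050 ≤ −1 ⇒ polar day, H₀ = π.
Bracket: H₀ sin φ sin δ + cos φ cos δ sin H₀ = 3.1416×0.98629×0.18183 + 0.16505×0.98333×0.00000 = 0.563405 + 0.000000 = 0.563405.
Inverse-square distance factor (a/d)² = 0.9915² = 0.983072.
Q̄ = (S₀/π) × 0.983072 × [bracket] = (1361/π) × 0.983072 × 0.563405 = 239.9 W/m².

Q̄ ≈ 240 W/m²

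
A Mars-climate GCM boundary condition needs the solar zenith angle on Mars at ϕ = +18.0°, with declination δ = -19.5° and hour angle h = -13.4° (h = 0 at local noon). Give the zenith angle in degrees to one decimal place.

cos θ_z = sin ϕ sin δ + cos ϕ cos δ cos h = -0.103152 + 0.872099 = 0.768947.
θ_z = arccos(0.768947) = 39.7°.

θ_z = 39.7°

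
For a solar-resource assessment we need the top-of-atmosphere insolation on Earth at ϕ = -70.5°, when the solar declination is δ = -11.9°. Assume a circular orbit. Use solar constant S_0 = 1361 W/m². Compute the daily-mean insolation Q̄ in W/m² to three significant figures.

cos h₀ = −tan(-70.5°) tan(-11.900°) = -0.5951, h₀ = 2.2082 rad.
Bracket: h₀ sin ϕ sin δ + cos ϕ cos δ sin h₀ = 2.2082×-0.94264×-0.20620 + 0.33381×0.97851×0.80366 = 0.429213 + 0.262505 = 0.691718.
Q̄ = (S_0/π) × [bracket] = (1361/π) × 0.691718 = 299.7 W/m².

Q̄ ≈ 300 W/m²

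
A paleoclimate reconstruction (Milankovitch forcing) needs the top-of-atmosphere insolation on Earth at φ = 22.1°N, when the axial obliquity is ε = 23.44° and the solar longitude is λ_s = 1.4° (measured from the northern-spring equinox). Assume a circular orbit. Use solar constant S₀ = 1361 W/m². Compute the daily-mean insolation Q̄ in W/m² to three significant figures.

Q̄ ≈ 404 W/m²

Solar declination: sin δ = sin ε · sin λ_s = sin 23.44° × sin 1.4° = 0.00972, so δ = +0.557°.
cos H₀ = −tan(+22.1°) tan(+0.557°) = -0.0039, H₀ = 1.5747 rad.
Bracket: H₀ sin φ sin δ + cos φ cos δ sin H₀ = 1.5747×0.37622×0.00972 + 0.92653×0.99995×0.99999 = 0.005758 + 0.926474 = 0.932232.
Q̄ = (S₀/π) × [bracket] = (1361/π) × 0.932232 = 403.9 W/m².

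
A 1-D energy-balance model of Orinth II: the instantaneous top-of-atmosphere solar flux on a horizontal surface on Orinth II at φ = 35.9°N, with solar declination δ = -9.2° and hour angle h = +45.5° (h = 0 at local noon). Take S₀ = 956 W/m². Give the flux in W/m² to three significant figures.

446 W/m²

cos θ_z = sin φ sin δ + cos φ cos δ cos h = -0.093750 + 0.560462 = 0.466712.
Flux = S₀ · cos θ_z = 956 × 0.466712 = 446.2 W/m².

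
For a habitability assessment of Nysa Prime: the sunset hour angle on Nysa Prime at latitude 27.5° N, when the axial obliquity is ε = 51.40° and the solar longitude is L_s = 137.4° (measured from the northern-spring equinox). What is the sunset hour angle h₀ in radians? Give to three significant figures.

Solar declination: sin δ = sin ε · sin L_s = sin 51.40° × sin 137.4° = 0.52899, so δ = +31.937°.
cos h₀ = −tan ϕ · tan δ = −tan(+27.5°) × tan(+31.937°) = -0.3245, so h₀ = 1.9013 rad = 108.94°.

h₀ = 1.90 rad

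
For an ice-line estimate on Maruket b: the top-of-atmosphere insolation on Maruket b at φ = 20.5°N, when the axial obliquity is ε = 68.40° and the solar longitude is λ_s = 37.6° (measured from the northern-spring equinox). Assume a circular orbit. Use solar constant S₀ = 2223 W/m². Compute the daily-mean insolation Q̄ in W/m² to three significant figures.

Q̄ ≈ 785 W/m²

Solar declination: sin δ = sin ε · sin λ_s = sin 68.40° × sin 37.6° = 0.56730, so δ = +34.562°.
cos H₀ = −tan(+20.5°) tan(+34.562°) = -0.2576, H₀ = 1.8313 rad.
Bracket: H₀ sin φ sin δ + cos φ cos δ sin H₀ = 1.8313×0.35021×0.56730 + 0.93667×0.82351×0.96626 = 0.363832 + 0.745332 = 1.109164.
Q̄ = (S₀/π) × [bracket] = (2223/π) × 1.109164 = 784.8 W/m².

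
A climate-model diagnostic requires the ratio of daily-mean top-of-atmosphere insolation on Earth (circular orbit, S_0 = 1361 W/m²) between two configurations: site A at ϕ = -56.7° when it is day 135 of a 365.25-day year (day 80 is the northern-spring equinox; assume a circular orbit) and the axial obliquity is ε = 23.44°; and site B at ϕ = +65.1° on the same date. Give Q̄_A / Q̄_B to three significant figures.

Q̄_A / Q̄_B ≈ 0.173

— Configuration A (ϕ=-56.7°):
Solar longitude: L_s = 360° × (135 − 80)/365.25 = 54.209°.
sin δ = sin 23.44° × sin 54.209° = 0.32267, so δ = +18.824°.
cos h₀ = −tan(-56.7°) tan(+18.824°) = 0.5190, h₀ = 1.0251 rad.
Bracket: h₀ sin ϕ sin δ + cos ϕ cos δ sin h₀ = 1.0251×-0.83581×0.32267 + 0.54902×0.94651×0.85479 = -0.276460 + 0.444194 = 0.167734.
Q̄ = (S_0/π) × [bracket] = (1361/π) × 0.167734 = 72.666 W/m².
— Configuration B (ϕ=+65.1°):
cos h₀ = −tan(+65.1°) tan(+18.824°) = -0.7344, h₀ = 2.3956 rad.
Bracket: h₀ sin ϕ sin δ + cos ϕ cos δ sin h₀ = 2.3956×0.90704×0.32267 + 0.42104×0.94651×0.67870 = 0.701131 + 0.270475 = 0.971606.
Q̄ = (S_0/π) × [bracket] = (1361/π) × 0.971606 = 420.92 W/m².
Ratio Q̄_A / Q̄_B = 72.666 / 420.92 = 0.1726.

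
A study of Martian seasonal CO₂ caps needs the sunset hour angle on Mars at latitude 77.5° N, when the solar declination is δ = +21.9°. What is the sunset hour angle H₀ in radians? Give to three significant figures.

H₀ = 3.14 rad

Sunrise equation: cos H₀ = −tan φ · tan δ = -1.8133 ≤ −1, so the Sun never sets (polar day) and H₀ = π.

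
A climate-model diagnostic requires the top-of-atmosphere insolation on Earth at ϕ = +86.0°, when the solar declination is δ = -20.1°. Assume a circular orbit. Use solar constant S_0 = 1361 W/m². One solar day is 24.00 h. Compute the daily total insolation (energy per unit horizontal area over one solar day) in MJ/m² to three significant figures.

0.00 MJ/m²

cos h₀ = −tan(+86.0°) tan(-20.100°) = 5.2333 ≥ 1 ⇒ polar night, h₀ = 0 and Q̄ = 0.
Daily total = Q̄ × 24.00 h × 3600 s/h = 0.00 MJ/m².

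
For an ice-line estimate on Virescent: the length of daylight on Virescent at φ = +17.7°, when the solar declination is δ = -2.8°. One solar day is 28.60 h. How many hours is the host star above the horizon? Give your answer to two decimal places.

14.16 h

cos H₀ = −tan φ · tan δ = −tan(+17.7°) × tan(-2.800°) = 0.0156, so H₀ = 1.5552 rad = 89.11°.
Daylight = 2H₀/(2π) × 28.60 h = (1.5552/π) × 28.60 = 14.16 h.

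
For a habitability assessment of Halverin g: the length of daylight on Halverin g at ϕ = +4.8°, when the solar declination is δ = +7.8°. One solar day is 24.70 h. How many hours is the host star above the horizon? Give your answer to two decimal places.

cos h₀ = −tan ϕ · tan δ = −tan(+4.8°) × tan(+7.800°) = -0.0115, so h₀ = 1.5823 rad = 90.66°.
Daylight = 2h₀/(2π) × 24.70 h = (1.5823/π) × 24.70 = 12.44 h.

12.44 h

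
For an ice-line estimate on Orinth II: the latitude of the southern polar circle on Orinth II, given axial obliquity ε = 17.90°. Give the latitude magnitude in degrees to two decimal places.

The polar circle is the lowest latitude that experiences at least one full rotation of continuous darkness at the northern-summer solstice; it lies at |ϕ| = 90° − ε = 90° − 17.90° = 72.10°.

72.10°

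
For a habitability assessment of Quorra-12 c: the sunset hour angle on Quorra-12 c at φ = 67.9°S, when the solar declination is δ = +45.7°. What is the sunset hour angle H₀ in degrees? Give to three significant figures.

cos H₀ = −tan φ · tan δ = 2.5236 ≥ 1, so the host star never rises (polar night) and H₀ = 0.

H₀ = 0.00°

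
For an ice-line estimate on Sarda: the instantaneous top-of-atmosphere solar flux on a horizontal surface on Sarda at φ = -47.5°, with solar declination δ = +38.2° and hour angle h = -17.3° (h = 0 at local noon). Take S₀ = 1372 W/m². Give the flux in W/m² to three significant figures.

69.9 W/m²

cos θ_z = sin φ sin δ + cos φ cos δ cos h = -0.455938 + 0.506899 = 0.050961.
Flux = S₀ · cos θ_z = 1372 × 0.050961 = 69.92 W/m².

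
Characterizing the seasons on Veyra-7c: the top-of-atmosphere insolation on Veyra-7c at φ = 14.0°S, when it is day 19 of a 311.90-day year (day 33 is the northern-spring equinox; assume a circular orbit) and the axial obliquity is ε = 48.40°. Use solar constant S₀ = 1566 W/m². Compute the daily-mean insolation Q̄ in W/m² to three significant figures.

Solar longitude: λ_s = 360° × (19 − 33)/311.90 = -16.159°, i.e. -16.159° + 360° = 343.841°.
sin δ = sin 48.40° × sin 343.841° = -0.20812, so δ = -12.012°.
cos H₀ = −tan(-14.0°) tan(-12.012°) = -0.0531, H₀ = 1.6239 rad.
Bracket: H₀ sin φ sin δ + cos φ cos δ sin H₀ = 1.6239×-0.24192×-0.20812 + 0.97030×0.97810×0.99859 = 0.081761 + 0.947712 = 1.029473.
Q̄ = (S₀/π) × [bracket] = (1566/π) × 1.029473 = 513.2 W/m².

Q̄ ≈ 513 W/m²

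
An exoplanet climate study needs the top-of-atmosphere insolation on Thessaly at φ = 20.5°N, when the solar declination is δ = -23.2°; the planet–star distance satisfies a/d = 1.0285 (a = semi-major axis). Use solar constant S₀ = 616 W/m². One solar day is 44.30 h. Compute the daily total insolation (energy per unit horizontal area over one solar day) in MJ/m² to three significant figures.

21.7 MJ/m²

cos H₀ = −tan(+20.5°) tan(-23.200°) = 0.1602, H₀ = 1.4099 rad.
Bracket: H₀ sin φ sin δ + cos φ cos δ sin H₀ = 1.4099×0.35021×-0.39394 + 0.93667×0.91914×0.98708 = -0.194512 + 0.849808 = 0.655296.
Inverse-square distance factor (a/d)² = 1.0285² = 1.057812.
Q̄ = (S₀/π) × 1.057812 × [bracket] = (616/π) × 1.057812 × 0.655296 = 135.92 W/m².
Daily total = Q̄ × 44.30 h × 3600 s/h = 135.92 × 44.30 × 3600 / 10⁶ = 21.68 MJ/m².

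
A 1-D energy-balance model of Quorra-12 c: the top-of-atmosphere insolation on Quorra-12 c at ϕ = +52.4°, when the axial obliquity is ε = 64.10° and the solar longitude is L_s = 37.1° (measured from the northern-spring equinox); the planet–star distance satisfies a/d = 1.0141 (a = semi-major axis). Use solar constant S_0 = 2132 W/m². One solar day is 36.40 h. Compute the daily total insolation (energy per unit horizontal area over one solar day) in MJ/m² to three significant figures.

Solar declination: sin δ = sin ε · sin L_s = sin 64.10° × sin 37.1° = 0.54262, so δ = +32.862°.
cos h₀ = −tan(+52.4°) tan(+32.862°) = -0.8388, h₀ = 2.5659 rad.
Bracket: h₀ sin ϕ sin δ + cos ϕ cos δ sin h₀ = 2.5659×0.79229×0.54262 + 0.61015×0.83998×0.54438 = 1.103112 + 0.279002 = 1.382114.
Inverse-square distance factor (a/d)² = 1.0141² = 1.028399.
Q̄ = (S_0/π) × 1.028399 × [bracket] = (2132/π) × 1.028399 × 1.382114 = 964.59 W/m².
Daily total = Q̄ × 36.40 h × 3600 s/h = 964.59 × 36.40 × 3600 / 10⁶ = 126.4 MJ/m².

126 MJ/m²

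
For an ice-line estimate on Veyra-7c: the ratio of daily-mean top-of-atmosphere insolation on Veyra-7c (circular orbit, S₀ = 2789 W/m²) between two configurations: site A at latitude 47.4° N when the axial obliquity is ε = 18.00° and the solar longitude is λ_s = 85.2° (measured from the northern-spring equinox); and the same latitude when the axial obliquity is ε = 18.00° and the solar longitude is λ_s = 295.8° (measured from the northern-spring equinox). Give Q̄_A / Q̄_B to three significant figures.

— Configuration A (φ=+47.4°):
Solar declination: sin δ = sin ε · sin λ_s = sin 18.00° × sin 85.2° = 0.30793, so δ = +17.935°.
cos H₀ = −tan(+47.4°) tan(+17.935°) = -0.3520, H₀ = 1.9305 rad.
Bracket: H₀ sin φ sin δ + cos φ cos δ sin H₀ = 1.9305×0.73610×0.30793 + 0.67688×0.95141×0.93601 = 0.437581 + 0.602781 = 1.040362.
Q̄ = (S₀/π) × [bracket] = (2789/π) × 1.040362 = 923.60 W/m².
— Configuration B (φ=+47.4°):
Solar declination: sin δ = sin ε · sin λ_s = sin 18.00° × sin 295.8° = -0.27821, so δ = -16.154°.
cos H₀ = −tan(+47.4°) tan(-16.154°) = 0.3150, H₀ = 1.2503 rad.
Bracket: H₀ sin φ sin δ + cos φ cos δ sin H₀ = 1.2503×0.73610×-0.27821 + 0.67688×0.96052×0.94909 = -0.256049 + 0.617057 = 0.361008.
Q̄ = (S₀/π) × [bracket] = (2789/π) × 0.361008 = 320.49 W/m².
Ratio Q̄_A / Q̄_B = 923.60 / 320.49 = 2.882.

Q̄_A / Q̄_B ≈ 2.88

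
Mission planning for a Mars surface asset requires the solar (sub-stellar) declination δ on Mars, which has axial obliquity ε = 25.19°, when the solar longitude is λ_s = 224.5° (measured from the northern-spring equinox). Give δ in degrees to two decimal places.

sin δ = sin ε · sin λ_s = sin 25.19° × sin 224.5° = -0.298322.
δ = arcsin(-0.298322) = -17.36°.

δ = -17.36°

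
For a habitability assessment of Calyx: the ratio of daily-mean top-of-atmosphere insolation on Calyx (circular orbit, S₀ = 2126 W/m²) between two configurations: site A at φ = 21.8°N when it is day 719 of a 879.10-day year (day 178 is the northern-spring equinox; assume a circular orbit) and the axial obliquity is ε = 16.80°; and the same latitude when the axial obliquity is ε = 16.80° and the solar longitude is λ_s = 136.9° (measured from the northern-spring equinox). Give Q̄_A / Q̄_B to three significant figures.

— Configuration A (φ=+21.8°):
Solar longitude: λ_s = 360° × (719 − 178)/879.10 = 221.545°.
sin δ = sin 16.80° × sin 221.545° = -0.19169, so δ = -11.051°.
cos H₀ = −tan(+21.8°) tan(-11.051°) = 0.0781, H₀ = 1.4926 rad.
Bracket: H₀ sin φ sin δ + cos φ cos δ sin H₀ = 1.4926×0.37137×-0.19169 + 0.92849×0.98146×0.99694 = -0.106255 + 0.908487 = 0.802232.
Q̄ = (S₀/π) × [bracket] = (2126/π) × 0.802232 = 542.89 W/m².
— Configuration B (φ=+21.8°):
Solar declination: sin δ = sin ε · sin λ_s = sin 16.80° × sin 136.9° = 0.19749, so δ = +11.390°.
cos H₀ = −tan(+21.8°) tan(+11.390°) = -0.0806, H₀ = 1.6515 rad.
Bracket: H₀ sin φ sin δ + cos φ cos δ sin H₀ = 1.6515×0.37137×0.19749 + 0.92849×0.98031×0.99675 = 0.121124 + 0.907250 = 1.028374.
Q̄ = (S₀/π) × [bracket] = (2126/π) × 1.028374 = 695.93 W/m².
Ratio Q̄_A / Q̄_B = 542.89 / 695.93 = 0.7801.

Q̄_A / Q̄_B ≈ 0.780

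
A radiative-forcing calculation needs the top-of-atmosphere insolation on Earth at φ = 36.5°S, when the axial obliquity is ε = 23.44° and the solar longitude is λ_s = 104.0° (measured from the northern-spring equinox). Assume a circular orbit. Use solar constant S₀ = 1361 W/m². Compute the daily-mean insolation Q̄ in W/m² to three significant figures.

Solar declination: sin δ = sin ε · sin λ_s = sin 23.44° × sin 104.0° = 0.38597, so δ = +22.704°.
cos H₀ = −tan(-36.5°) tan(+22.704°) = 0.3096, H₀ = 1.2560 rad.
Bracket: H₀ sin φ sin δ + cos φ cos δ sin H₀ = 1.2560×-0.59482×0.38597 + 0.80386×0.92251×0.95087 = -0.288356 + 0.705136 = 0.416780.
Q̄ = (S₀/π) × [bracket] = (1361/π) × 0.416780 = 180.6 W/m².

Q̄ ≈ 181 W/m²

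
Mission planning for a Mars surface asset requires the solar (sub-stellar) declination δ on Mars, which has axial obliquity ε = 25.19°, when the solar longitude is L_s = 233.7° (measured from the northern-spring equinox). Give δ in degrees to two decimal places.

δ = -20.06°

sin δ = sin ε · sin L_s = sin 25.19° × sin 233.7° = -0.343020.
δ = arcsin(-0.343020) = -20.06°.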